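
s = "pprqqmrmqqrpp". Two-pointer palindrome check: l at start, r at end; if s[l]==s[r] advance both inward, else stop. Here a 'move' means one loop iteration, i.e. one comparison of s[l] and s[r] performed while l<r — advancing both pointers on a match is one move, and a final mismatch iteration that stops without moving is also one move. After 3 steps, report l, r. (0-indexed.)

l=0 r=12: 'p'=='p', l++,r--
l=1 r=11: 'p'=='p', l++,r--
l=2 r=10: 'r'=='r', l++,r--

l=3, r=9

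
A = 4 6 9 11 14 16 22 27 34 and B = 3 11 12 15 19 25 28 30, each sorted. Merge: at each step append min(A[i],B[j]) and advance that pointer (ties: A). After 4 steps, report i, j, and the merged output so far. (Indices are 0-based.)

[i=0,j=0] A[i]=4>B[j]=3 take 3 → j++
[i=0,j=1] A[i]=4<=B[j]=11 take 4 → i++
[i=1,j=1] A[i]=6<=B[j]=11 take 6 → i++
[i=2,j=1] A[i]=9<=B[j]=11 take 9 → i++

i=3, j=1, merged so far=[3, 4, 6, 9]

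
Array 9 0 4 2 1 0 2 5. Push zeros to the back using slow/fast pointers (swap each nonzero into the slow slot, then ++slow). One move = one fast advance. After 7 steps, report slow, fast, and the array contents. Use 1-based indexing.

slow=1 fast=1: a[fast]=9≠0 swap→a[1]=9, slow++,fast++
slow=2 fast=2: a[fast]=0, fast++
slow=2 fast=3: a[fast]=4≠0 swap→a[2]=4, slow++,fast++
slow=3 fast=4: a[fast]=2≠0 swap→a[3]=2, slow++,fast++
slow=4 fast=5: a[fast]=1≠0 swap→a[4]=1, slow++,fast++
slow=5 fast=6: a[fast]=0, fast++
slow=5 fast=7: a[fast]=2≠0 swap→a[5]=2, slow++,fast++

slow=6, fast=8, a=[9, 4, 2, 1, 2, 0, 0, 5]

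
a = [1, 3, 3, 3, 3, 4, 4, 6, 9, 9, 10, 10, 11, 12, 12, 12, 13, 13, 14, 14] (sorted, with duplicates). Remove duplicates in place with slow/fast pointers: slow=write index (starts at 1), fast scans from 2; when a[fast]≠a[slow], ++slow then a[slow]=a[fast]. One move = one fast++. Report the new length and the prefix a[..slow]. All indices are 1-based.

length 10; prefix = [1, 3, 4, 6, 9, 10, 11, 12, 13, 14]

(s=1,f=2) a[fast]=3≠a[slow]=1 write a[2]=3 → slow++,fast++
(s=2,f=3) a[fast]=3=a[slow] dup → fast++
(s=2,f=4) a[fast]=3=a[slow] dup → fast++
(s=2,f=5) a[fast]=3=a[slow] dup → fast++
(s=2,f=6) a[fast]=4≠a[slow]=3 write a[3]=4 → slow++,fast++
(s=3,f=7) a[fast]=4=a[slow] dup → fast++
(s=3,f=8) a[fast]=6≠a[slow]=4 write a[4]=6 → slow++,fast++
(s=4,f=9) a[fast]=9≠a[slow]=6 write a[5]=9 → slow++,fast++
(s=5,f=10) a[fast]=9=a[slow] dup → fast++
(s=5,f=11) a[fast]=10≠a[slow]=9 write a[6]=10 → slow++,fast++
(s=6,f=12) a[fast]=10=a[slow] dup → fast++
(s=6,f=13) a[fast]=11≠a[slow]=10 write a[7]=11 → slow++,fast++
(s=7,f=14) a[fast]=12≠a[slow]=11 write a[8]=12 → slow++,fast++
(s=8,f=15) a[fast]=12=a[slow] dup → fast++
(s=8,f=16) a[fast]=12=a[slow] dup → fast++
(s=8,f=17) a[fast]=13≠a[slow]=12 write a[9]=13 → slow++,fast++
(s=9,f=18) a[fast]=13=a[slow] dup → fast++
(s=9,f=19) a[fast]=14≠a[slow]=13 write a[10]=14 → slow++,fast++
(s=10,f=20) a[fast]=14=a[slow] dup → fast++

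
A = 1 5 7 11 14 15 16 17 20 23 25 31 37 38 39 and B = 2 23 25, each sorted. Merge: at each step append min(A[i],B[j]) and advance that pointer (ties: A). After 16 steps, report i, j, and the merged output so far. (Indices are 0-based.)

i=13, j=3, merged so far=[1, 2, 5, 7, 11, 14, 15, 16, 17, 20, 23, 23, 25, 25, 31, 37]

i=0 j=0: A[i]=1<=B[j]=2 take 1, i++
i=1 j=0: A[i]=5>B[j]=2 take 2, j++
i=1 j=1: A[i]=5<=B[j]=23 take 5, i++
i=2 j=1: A[i]=7<=B[j]=23 take 7, i++
i=3 j=1: A[i]=11<=B[j]=23 take 11, i++
i=4 j=1: A[i]=14<=B[j]=23 take 14, i++
i=5 j=1: A[i]=15<=B[j]=23 take 15, i++
i=6 j=1: A[i]=16<=B[j]=23 take 16, i++
i=7 j=1: A[i]=17<=B[j]=23 take 17, i++
i=8 j=1: A[i]=20<=B[j]=23 take 20, i++
i=9 j=1: A[i]=23<=B[j]=23 take 23, i++
i=10 j=1: A[i]=25>B[j]=23 take 23, j++
i=10 j=2: A[i]=25<=B[j]=25 take 25, i++
i=11 j=2: A[i]=31>B[j]=25 take 25, j++
i=11 j=3: B done, take A[i]=31, i++
i=12 j=3: B done, take A[i]=37, i++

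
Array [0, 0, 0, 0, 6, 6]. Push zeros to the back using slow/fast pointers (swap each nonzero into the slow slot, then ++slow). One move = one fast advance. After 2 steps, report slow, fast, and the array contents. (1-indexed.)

(s=1,f=1) a[fast]=0 → fast++
(s=1,f=2) a[fast]=0 → fast++

slow=1, fast=3, a=[0, 0, 0, 0, 6, 6]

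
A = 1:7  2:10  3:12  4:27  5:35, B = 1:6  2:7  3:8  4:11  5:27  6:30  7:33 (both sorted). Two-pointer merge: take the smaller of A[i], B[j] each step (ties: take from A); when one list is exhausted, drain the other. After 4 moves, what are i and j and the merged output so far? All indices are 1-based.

[i=1,j=1] A[i]=7>B[j]=6 take 6 → j++
[i=1,j=2] A[i]=7<=B[j]=7 take 7 → i++
[i=2,j=2] A[i]=10>B[j]=7 take 7 → j++
[i=2,j=3] A[i]=10>B[j]=8 take 8 → j++

i=2, j=4, merged so far=[6, 7, 7, 8]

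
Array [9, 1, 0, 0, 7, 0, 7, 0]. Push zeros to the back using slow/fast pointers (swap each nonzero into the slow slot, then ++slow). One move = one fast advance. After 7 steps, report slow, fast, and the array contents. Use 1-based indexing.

(s=1,f=1) a[fast]=9≠0 swap→a[1]=9 → slow++,fast++
(s=2,f=2) a[fast]=1≠0 swap→a[2]=1 → slow++,fast++
(s=3,f=3) a[fast]=0 → fast++
(s=3,f=4) a[fast]=0 → fast++
(s=3,f=5) a[fast]=7≠0 swap→a[3]=7 → slow++,fast++
(s=4,f=6) a[fast]=0 → fast++
(s=4,f=7) a[fast]=7≠0 swap→a[4]=7 → slow++,fast++

slow=5, fast=8, a=[9, 1, 7, 7, 0, 0, 0, 0]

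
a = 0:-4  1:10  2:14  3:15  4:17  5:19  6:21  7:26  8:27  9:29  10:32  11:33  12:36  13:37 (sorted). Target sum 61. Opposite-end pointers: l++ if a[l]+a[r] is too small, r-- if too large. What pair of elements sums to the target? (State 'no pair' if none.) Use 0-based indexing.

l=0 r=13: -4+37=33 <61, l++
l=1 r=13: 10+37=47 <61, l++
l=2 r=13: 14+37=51 <61, l++
l=3 r=13: 15+37=52 <61, l++
l=4 r=13: 17+37=54 <61, l++
l=5 r=13: 19+37=56 <61, l++
l=6 r=13: 21+37=58 <61, l++
l=7 r=13: 26+37=63 >61, r--
l=7 r=12: 26+36=62 >61, r--
l=7 r=11: 26+33=59 <61, l++
l=8 r=11: 27+33=60 <61, l++
l=9 r=11: 29+33=62 >61, r--
l=9 r=10: 29+32=61, found

(29, 32)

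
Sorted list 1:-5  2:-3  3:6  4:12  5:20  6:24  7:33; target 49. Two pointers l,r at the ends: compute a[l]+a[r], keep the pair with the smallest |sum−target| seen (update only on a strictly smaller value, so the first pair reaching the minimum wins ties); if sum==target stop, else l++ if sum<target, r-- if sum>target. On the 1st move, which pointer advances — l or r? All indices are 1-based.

l=1 r=7: -5+33=28 d=21 *, l++

l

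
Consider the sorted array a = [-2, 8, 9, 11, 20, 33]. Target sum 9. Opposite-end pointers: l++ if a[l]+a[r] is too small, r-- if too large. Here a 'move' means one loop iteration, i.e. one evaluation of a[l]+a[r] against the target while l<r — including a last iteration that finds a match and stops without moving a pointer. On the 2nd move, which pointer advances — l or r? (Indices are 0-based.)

l=0 r=5: -2+33=31 >9, r--
l=0 r=4: -2+20=18 >9, r--

r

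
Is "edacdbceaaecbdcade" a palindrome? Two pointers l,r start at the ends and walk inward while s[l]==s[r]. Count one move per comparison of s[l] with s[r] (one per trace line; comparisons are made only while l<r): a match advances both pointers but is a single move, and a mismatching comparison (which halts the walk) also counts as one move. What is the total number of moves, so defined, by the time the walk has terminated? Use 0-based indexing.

l=0 r=17: 'e'=='e', l++,r--
l=1 r=16: 'd'=='d', l++,r--
l=2 r=15: 'a'=='a', l++,r--
l=3 r=14: 'c'=='c', l++,r--
l=4 r=13: 'd'=='d', l++,r--
l=5 r=12: 'b'=='b', l++,r--
l=6 r=11: 'c'=='c', l++,r--
l=7 r=10: 'e'=='e', l++,r--
l=8 r=9: 'a'=='a', l++,r--

9 moves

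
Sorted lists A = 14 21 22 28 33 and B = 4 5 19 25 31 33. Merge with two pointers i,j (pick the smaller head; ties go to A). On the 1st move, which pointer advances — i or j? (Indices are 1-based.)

i=1 j=1: A[i]=14>B[j]=4 take 4, j++

j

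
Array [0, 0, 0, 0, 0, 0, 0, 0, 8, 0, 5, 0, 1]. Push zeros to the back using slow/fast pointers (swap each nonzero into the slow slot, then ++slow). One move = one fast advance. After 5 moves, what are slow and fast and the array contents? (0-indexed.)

slow=0, fast=5, a=[0, 0, 0, 0, 0, 0, 0, 0, 8, 0, 5, 0, 1]

(s=0,f=0) a[fast]=0 → fast++
(s=0,f=1) a[fast]=0 → fast++
(s=0,f=2) a[fast]=0 → fast++
(s=0,f=3) a[fast]=0 → fast++
(s=0,f=4) a[fast]=0 → fast++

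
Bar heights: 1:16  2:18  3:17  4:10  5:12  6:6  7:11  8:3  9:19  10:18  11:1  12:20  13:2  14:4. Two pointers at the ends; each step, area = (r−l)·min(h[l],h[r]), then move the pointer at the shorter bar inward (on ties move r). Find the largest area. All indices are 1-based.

l=1 r=14: min(16,4)*13=52 best=52 *, r--
l=1 r=13: min(16,2)*12=24 best=52, r--
l=1 r=12: min(16,20)*11=176 best=176 *, l++
l=2 r=12: min(18,20)*10=180 best=180 *, l++
l=3 r=12: min(17,20)*9=153 best=180, l++
l=4 r=12: min(10,20)*8=80 best=180, l++
l=5 r=12: min(12,20)*7=84 best=180, l++
l=6 r=12: min(6,20)*6=36 best=180, l++
l=7 r=12: min(11,20)*5=55 best=180, l++
l=8 r=12: min(3,20)*4=12 best=180, l++
l=9 r=12: min(19,20)*3=57 best=180, l++
l=10 r=12: min(18,20)*2=36 best=180, l++
l=11 r=12: min(1,20)*1=1 best=180, l++

max area = 180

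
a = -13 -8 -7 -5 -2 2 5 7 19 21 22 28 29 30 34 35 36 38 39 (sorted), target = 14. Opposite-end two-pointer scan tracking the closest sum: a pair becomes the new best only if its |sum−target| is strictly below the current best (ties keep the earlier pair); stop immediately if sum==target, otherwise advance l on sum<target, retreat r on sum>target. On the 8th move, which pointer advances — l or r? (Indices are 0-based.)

r

[0,18] -13+39=26 d=12 * → r--
[0,17] -13+38=25 d=11 * → r--
[0,16] -13+36=23 d=9 * → r--
[0,15] -13+35=22 d=8 * → r--
[0,14] -13+34=21 d=7 * → r--
[0,13] -13+30=17 d=3 * → r--
[0,12] -13+29=16 d=2 * → r--
[0,11] -13+28=15 d=1 * → r--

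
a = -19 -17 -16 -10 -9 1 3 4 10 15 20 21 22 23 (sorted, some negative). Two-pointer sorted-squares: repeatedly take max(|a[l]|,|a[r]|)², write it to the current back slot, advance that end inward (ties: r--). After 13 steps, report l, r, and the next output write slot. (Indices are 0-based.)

l=5, r=5, next write slot=0

[0,13] |-19|<=|23| out[13]=529 → r--
[0,12] |-19|<=|22| out[12]=484 → r--
[0,11] |-19|<=|21| out[11]=441 → r--
[0,10] |-19|<=|20| out[10]=400 → r--
[0,9] |-19|>|15| out[9]=361 → l++
[1,9] |-17|>|15| out[8]=289 → l++
[2,9] |-16|>|15| out[7]=256 → l++
[3,9] |-10|<=|15| out[6]=225 → r--
[3,8] |-10|<=|10| out[5]=100 → r--
[3,7] |-10|>|4| out[4]=100 → l++
[4,7] |-9|>|4| out[3]=81 → l++
[5,7] |1|<=|4| out[2]=16 → r--
[5,6] |1|<=|3| out[1]=9 → r--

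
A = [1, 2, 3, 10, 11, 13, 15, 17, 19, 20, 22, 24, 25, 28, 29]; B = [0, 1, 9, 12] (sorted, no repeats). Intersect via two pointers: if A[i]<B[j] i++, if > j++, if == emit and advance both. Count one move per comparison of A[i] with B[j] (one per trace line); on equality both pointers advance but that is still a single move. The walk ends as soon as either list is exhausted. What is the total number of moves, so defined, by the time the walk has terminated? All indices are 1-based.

8 moves

i=1 j=1: 1>0, j++
i=1 j=2: 1==1 emit, i++,j++
i=2 j=3: 2<9, i++
i=3 j=3: 3<9, i++
i=4 j=3: 10>9, j++
i=4 j=4: 10<12, i++
i=5 j=4: 11<12, i++
i=6 j=4: 13>12, j++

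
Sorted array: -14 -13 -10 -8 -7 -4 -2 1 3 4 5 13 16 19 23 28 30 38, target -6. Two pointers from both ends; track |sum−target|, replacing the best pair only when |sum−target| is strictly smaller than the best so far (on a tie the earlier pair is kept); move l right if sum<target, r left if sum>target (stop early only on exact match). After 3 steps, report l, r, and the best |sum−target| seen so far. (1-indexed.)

[1,18] -14+38=24 d=30 * → r--
[1,17] -14+30=16 d=22 * → r--
[1,16] -14+28=14 d=20 * → r--

l=1, r=15, best |Δ|=20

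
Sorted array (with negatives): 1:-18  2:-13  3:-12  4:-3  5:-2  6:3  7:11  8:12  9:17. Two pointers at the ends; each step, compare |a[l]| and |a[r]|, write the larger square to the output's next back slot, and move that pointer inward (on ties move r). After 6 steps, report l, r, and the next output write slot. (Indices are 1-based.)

[1,9] |-18|>|17| out[9]=324 → l++
[2,9] |-13|<=|17| out[8]=289 → r--
[2,8] |-13|>|12| out[7]=169 → l++
[3,8] |-12|<=|12| out[6]=144 → r--
[3,7] |-12|>|11| out[5]=144 → l++
[4,7] |-3|<=|11| out[4]=121 → r--

l=4, r=6, next write slot=3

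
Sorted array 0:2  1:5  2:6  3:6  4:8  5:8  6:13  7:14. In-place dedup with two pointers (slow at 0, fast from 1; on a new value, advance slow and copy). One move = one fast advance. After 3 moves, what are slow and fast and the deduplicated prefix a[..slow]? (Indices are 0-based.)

slow=0 fast=1: a[fast]=5≠a[slow]=2 write a[1]=5, slow++,fast++
slow=1 fast=2: a[fast]=6≠a[slow]=5 write a[2]=6, slow++,fast++
slow=2 fast=3: a[fast]=6=a[slow] dup, fast++

slow=2, fast=4, prefix=[2, 5, 6]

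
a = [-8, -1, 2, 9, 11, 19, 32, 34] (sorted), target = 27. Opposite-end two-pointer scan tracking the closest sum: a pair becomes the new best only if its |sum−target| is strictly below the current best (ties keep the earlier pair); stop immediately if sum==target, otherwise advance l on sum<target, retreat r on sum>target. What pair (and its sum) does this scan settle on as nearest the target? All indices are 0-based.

l=0 r=7: -8+34=26 d=1 *, l++
l=1 r=7: -1+34=33 d=6, r--
l=1 r=6: -1+32=31 d=4, r--
l=1 r=5: -1+19=18 d=9, l++
l=2 r=5: 2+19=21 d=6, l++
l=3 r=5: 9+19=28 d=1, r--
l=3 r=4: 9+11=20 d=7, l++

pair (-8, 34) with sum 26 (|Δ|=1)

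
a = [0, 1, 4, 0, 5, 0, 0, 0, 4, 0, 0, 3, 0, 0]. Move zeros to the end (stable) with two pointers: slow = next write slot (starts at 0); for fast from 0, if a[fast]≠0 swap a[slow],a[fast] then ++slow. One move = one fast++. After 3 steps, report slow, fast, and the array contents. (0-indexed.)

(s=0,f=0) a[fast]=0 → fast++
(s=0,f=1) a[fast]=1≠0 swap→a[0]=1 → slow++,fast++
(s=1,f=2) a[fast]=4≠0 swap→a[1]=4 → slow++,fast++

slow=2, fast=3, a=[1, 4, 0, 0, 5, 0, 0, 0, 4, 0, 0, 3, 0, 0]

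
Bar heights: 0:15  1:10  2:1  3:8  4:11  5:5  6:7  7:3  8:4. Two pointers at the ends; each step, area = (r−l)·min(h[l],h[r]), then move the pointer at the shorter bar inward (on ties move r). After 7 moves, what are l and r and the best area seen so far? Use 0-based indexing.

l=0, r=1, best area=44

l=0 r=8: min(15,4)*8=32 best=32 *, r--
l=0 r=7: min(15,3)*7=21 best=32, r--
l=0 r=6: min(15,7)*6=42 best=42 *, r--
l=0 r=5: min(15,5)*5=25 best=42, r--
l=0 r=4: min(15,11)*4=44 best=44 *, r--
l=0 r=3: min(15,8)*3=24 best=44, r--
l=0 r=2: min(15,1)*2=2 best=44, r--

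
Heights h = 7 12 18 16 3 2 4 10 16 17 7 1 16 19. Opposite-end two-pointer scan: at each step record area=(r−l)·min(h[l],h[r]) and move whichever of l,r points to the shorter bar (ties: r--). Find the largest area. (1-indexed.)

max area = 198

l=1 r=14: min(7,19)*13=91 best=91 *, l++
l=2 r=14: min(12,19)*12=144 best=144 *, l++
l=3 r=14: min(18,19)*11=198 best=198 *, l++
l=4 r=14: min(16,19)*10=160 best=198, l++
l=5 r=14: min(3,19)*9=27 best=198, l++
l=6 r=14: min(2,19)*8=16 best=198, l++
l=7 r=14: min(4,19)*7=28 best=198, l++
l=8 r=14: min(10,19)*6=60 best=198, l++
l=9 r=14: min(16,19)*5=80 best=198, l++
l=10 r=14: min(17,19)*4=68 best=198, l++
l=11 r=14: min(7,19)*3=21 best=198, l++
l=12 r=14: min(1,19)*2=2 best=198, l++
l=13 r=14: min(16,19)*1=16 best=198, l++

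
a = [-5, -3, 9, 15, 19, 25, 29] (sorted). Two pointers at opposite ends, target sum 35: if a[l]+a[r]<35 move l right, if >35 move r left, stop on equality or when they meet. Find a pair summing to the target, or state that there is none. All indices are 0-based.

no pair

l=0 r=6: -5+29=24 <35, l++
l=1 r=6: -3+29=26 <35, l++
l=2 r=6: 9+29=38 >35, r--
l=2 r=5: 9+25=34 <35, l++
l=3 r=5: 15+25=40 >35, r--
l=3 r=4: 15+19=34 <35, l++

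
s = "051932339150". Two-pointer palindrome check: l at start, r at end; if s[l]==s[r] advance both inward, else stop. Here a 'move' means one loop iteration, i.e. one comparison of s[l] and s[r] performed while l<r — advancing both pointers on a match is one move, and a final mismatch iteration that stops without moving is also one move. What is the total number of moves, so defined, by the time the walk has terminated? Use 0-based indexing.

6 moves

l=0 r=11: '0'=='0', l++,r--
l=1 r=10: '5'=='5', l++,r--
l=2 r=9: '1'=='1', l++,r--
l=3 r=8: '9'=='9', l++,r--
l=4 r=7: '3'=='3', l++,r--
l=5 r=6: '2'!='3', stop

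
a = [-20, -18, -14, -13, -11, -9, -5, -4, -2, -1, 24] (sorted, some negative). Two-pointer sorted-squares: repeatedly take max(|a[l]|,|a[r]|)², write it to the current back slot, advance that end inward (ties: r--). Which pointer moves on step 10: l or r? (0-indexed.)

l

l=0 r=10: |-20|<=|24| out[10]=576, r--
l=0 r=9: |-20|>|-1| out[9]=400, l++
l=1 r=9: |-18|>|-1| out[8]=324, l++
l=2 r=9: |-14|>|-1| out[7]=196, l++
l=3 r=9: |-13|>|-1| out[6]=169, l++
l=4 r=9: |-11|>|-1| out[5]=121, l++
l=5 r=9: |-9|>|-1| out[4]=81, l++
l=6 r=9: |-5|>|-1| out[3]=25, l++
l=7 r=9: |-4|>|-1| out[2]=16, l++
l=8 r=9: |-2|>|-1| out[1]=4, l++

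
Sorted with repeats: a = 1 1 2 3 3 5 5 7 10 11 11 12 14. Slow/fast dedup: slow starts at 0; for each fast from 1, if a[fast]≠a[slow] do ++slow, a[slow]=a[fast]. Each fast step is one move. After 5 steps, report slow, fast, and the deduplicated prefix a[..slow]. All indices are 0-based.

(s=0,f=1) a[fast]=1=a[slow] dup → fast++
(s=0,f=2) a[fast]=2≠a[slow]=1 write a[1]=2 → slow++,fast++
(s=1,f=3) a[fast]=3≠a[slow]=2 write a[2]=3 → slow++,fast++
(s=2,f=4) a[fast]=3=a[slow] dup → fast++
(s=2,f=5) a[fast]=5≠a[slow]=3 write a[3]=5 → slow++,fast++

slow=3, fast=6, prefix=[1, 2, 3, 5]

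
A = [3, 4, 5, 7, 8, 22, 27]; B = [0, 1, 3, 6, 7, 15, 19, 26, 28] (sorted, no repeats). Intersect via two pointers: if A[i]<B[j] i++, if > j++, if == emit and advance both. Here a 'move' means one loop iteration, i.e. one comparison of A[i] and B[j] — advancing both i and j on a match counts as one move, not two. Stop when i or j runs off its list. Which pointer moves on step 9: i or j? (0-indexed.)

i=0 j=0: 3>0, j++
i=0 j=1: 3>1, j++
i=0 j=2: 3==3 emit, i++,j++
i=1 j=3: 4<6, i++
i=2 j=3: 5<6, i++
i=3 j=3: 7>6, j++
i=3 j=4: 7==7 emit, i++,j++
i=4 j=5: 8<15, i++
i=5 j=5: 22>15, j++

j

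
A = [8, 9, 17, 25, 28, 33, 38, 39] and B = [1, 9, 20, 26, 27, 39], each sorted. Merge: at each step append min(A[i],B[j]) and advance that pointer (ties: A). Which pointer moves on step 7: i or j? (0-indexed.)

[i=0,j=0] A[i]=8>B[j]=1 take 1 → j++
[i=0,j=1] A[i]=8<=B[j]=9 take 8 → i++
[i=1,j=1] A[i]=9<=B[j]=9 take 9 → i++
[i=2,j=1] A[i]=17>B[j]=9 take 9 → j++
[i=2,j=2] A[i]=17<=B[j]=20 take 17 → i++
[i=3,j=2] A[i]=25>B[j]=20 take 20 → j++
[i=3,j=3] A[i]=25<=B[j]=26 take 25 → i++

i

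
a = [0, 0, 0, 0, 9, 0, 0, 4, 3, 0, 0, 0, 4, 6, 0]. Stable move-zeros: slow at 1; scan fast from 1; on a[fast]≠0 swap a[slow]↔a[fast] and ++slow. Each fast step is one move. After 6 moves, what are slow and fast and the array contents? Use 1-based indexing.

slow=1 fast=1: a[fast]=0, fast++
slow=1 fast=2: a[fast]=0, fast++
slow=1 fast=3: a[fast]=0, fast++
slow=1 fast=4: a[fast]=0, fast++
slow=1 fast=5: a[fast]=9≠0 swap→a[1]=9, slow++,fast++
slow=2 fast=6: a[fast]=0, fast++

slow=2, fast=7, a=[9, 0, 0, 0, 0, 0, 0, 4, 3, 0, 0, 0, 4, 6, 0]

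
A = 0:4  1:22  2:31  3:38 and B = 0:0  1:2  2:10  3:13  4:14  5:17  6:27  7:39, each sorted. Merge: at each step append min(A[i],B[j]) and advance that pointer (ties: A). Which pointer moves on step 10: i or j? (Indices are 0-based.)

[i=0,j=0] A[i]=4>B[j]=0 take 0 → j++
[i=0,j=1] A[i]=4>B[j]=2 take 2 → j++
[i=0,j=2] A[i]=4<=B[j]=10 take 4 → i++
[i=1,j=2] A[i]=22>B[j]=10 take 10 → j++
[i=1,j=3] A[i]=22>B[j]=13 take 13 → j++
[i=1,j=4] A[i]=22>B[j]=14 take 14 → j++
[i=1,j=5] A[i]=22>B[j]=17 take 17 → j++
[i=1,j=6] A[i]=22<=B[j]=27 take 22 → i++
[i=2,j=6] A[i]=31>B[j]=27 take 27 → j++
[i=2,j=7] A[i]=31<=B[j]=39 take 31 → i++

i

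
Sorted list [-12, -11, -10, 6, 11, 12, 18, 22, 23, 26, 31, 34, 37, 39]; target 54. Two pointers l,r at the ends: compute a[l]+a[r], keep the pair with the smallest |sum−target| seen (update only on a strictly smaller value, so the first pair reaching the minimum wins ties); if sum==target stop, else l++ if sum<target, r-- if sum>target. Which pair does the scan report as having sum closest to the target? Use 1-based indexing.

pair (23, 31) with sum 54 (|Δ|=0)

l=1 r=14: -12+39=27 d=27 *, l++
l=2 r=14: -11+39=28 d=26 *, l++
l=3 r=14: -10+39=29 d=25 *, l++
l=4 r=14: 6+39=45 d=9 *, l++
l=5 r=14: 11+39=50 d=4 *, l++
l=6 r=14: 12+39=51 d=3 *, l++
l=7 r=14: 18+39=57 d=3, r--
l=7 r=13: 18+37=55 d=1 *, r--
l=7 r=12: 18+34=52 d=2, l++
l=8 r=12: 22+34=56 d=2, r--
l=8 r=11: 22+31=53 d=1, l++
l=9 r=11: 23+31=54 d=0 *, stop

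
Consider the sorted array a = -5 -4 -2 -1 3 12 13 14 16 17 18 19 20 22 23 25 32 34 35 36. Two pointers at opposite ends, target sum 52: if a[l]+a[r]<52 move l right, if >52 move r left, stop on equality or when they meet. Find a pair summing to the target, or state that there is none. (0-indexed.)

(16, 36)

l=0 r=19: -5+36=31 <52, l++
l=1 r=19: -4+36=32 <52, l++
l=2 r=19: -2+36=34 <52, l++
l=3 r=19: -1+36=35 <52, l++
l=4 r=19: 3+36=39 <52, l++
l=5 r=19: 12+36=48 <52, l++
l=6 r=19: 13+36=49 <52, l++
l=7 r=19: 14+36=50 <52, l++
l=8 r=19: 16+36=52, found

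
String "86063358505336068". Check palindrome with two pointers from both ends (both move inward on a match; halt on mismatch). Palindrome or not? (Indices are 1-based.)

l=1 r=17: '8'=='8', l++,r--
l=2 r=16: '6'=='6', l++,r--
l=3 r=15: '0'=='0', l++,r--
l=4 r=14: '6'=='6', l++,r--
l=5 r=13: '3'=='3', l++,r--
l=6 r=12: '3'=='3', l++,r--
l=7 r=11: '5'=='5', l++,r--
l=8 r=10: '8'!='0', stop

not a palindrome (mismatch at 8,10)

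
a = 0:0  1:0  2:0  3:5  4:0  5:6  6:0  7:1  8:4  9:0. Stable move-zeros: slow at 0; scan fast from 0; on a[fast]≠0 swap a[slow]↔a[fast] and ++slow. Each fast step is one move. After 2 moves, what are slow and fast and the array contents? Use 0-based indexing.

slow=0 fast=0: a[fast]=0, fast++
slow=0 fast=1: a[fast]=0, fast++

slow=0, fast=2, a=[0, 0, 0, 5, 0, 6, 0, 1, 4, 0]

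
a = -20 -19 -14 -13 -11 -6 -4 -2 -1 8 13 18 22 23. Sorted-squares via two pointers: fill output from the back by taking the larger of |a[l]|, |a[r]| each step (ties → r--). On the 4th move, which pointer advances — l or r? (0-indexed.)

l=0 r=13: |-20|<=|23| out[13]=529, r--
l=0 r=12: |-20|<=|22| out[12]=484, r--
l=0 r=11: |-20|>|18| out[11]=400, l++
l=1 r=11: |-19|>|18| out[10]=361, l++

l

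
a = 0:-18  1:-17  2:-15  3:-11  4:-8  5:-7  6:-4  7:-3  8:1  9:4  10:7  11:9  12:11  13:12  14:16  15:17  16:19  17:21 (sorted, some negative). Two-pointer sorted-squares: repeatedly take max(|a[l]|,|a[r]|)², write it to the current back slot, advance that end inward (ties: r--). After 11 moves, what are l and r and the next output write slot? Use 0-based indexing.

[0,17] |-18|<=|21| out[17]=441 → r--
[0,16] |-18|<=|19| out[16]=361 → r--
[0,15] |-18|>|17| out[15]=324 → l++
[1,15] |-17|<=|17| out[14]=289 → r--
[1,14] |-17|>|16| out[13]=289 → l++
[2,14] |-15|<=|16| out[12]=256 → r--
[2,13] |-15|>|12| out[11]=225 → l++
[3,13] |-11|<=|12| out[10]=144 → r--
[3,12] |-11|<=|11| out[9]=121 → r--
[3,11] |-11|>|9| out[8]=121 → l++
[4,11] |-8|<=|9| out[7]=81 → r--

l=4, r=10, next write slot=6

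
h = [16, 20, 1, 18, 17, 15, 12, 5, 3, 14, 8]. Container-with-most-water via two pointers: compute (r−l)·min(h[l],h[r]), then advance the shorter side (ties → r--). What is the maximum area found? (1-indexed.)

max area = 126

[1,11] min(16,8)*10=80 best=80 * → r--
[1,10] min(16,14)*9=126 best=126 * → r--
[1,9] min(16,3)*8=24 best=126 → r--
[1,8] min(16,5)*7=35 best=126 → r--
[1,7] min(16,12)*6=72 best=126 → r--
[1,6] min(16,15)*5=75 best=126 → r--
[1,5] min(16,17)*4=64 best=126 → l++
[2,5] min(20,17)*3=51 best=126 → r--
[2,4] min(20,18)*2=36 best=126 → r--
[2,3] min(20,1)*1=1 best=126 → r--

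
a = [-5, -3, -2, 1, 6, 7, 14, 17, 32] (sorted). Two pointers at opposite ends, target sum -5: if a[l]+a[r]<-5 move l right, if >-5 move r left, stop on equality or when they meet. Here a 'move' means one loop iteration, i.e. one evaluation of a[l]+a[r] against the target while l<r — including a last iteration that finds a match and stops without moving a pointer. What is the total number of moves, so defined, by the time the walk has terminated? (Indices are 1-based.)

[1,9] -5+32=27 >-5 → r--
[1,8] -5+17=12 >-5 → r--
[1,7] -5+14=9 >-5 → r--
[1,6] -5+7=2 >-5 → r--
[1,5] -5+6=1 >-5 → r--
[1,4] -5+1=-4 >-5 → r--
[1,3] -5+-2=-7 <-5 → l++
[2,3] -3+-2=-5 → found

8 moves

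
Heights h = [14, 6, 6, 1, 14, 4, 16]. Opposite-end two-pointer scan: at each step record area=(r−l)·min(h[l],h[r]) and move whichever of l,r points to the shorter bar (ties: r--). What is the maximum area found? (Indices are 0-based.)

l=0 r=6: min(14,16)*6=84 best=84 *, l++
l=1 r=6: min(6,16)*5=30 best=84, l++
l=2 r=6: min(6,16)*4=24 best=84, l++
l=3 r=6: min(1,16)*3=3 best=84, l++
l=4 r=6: min(14,16)*2=28 best=84, l++
l=5 r=6: min(4,16)*1=4 best=84, l++

max area = 84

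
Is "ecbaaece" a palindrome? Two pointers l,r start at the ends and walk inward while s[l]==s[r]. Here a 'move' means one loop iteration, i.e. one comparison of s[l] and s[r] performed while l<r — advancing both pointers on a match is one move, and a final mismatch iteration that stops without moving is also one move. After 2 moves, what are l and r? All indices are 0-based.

[0,7] 'e'=='e' → l++,r--
[1,6] 'c'=='c' → l++,r--

l=2, r=5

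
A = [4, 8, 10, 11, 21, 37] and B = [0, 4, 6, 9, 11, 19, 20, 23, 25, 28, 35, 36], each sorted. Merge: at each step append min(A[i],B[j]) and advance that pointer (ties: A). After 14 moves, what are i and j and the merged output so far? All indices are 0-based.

i=5, j=9, merged so far=[0, 4, 4, 6, 8, 9, 10, 11, 11, 19, 20, 21, 23, 25]

[i=0,j=0] A[i]=4>B[j]=0 take 0 → j++
[i=0,j=1] A[i]=4<=B[j]=4 take 4 → i++
[i=1,j=1] A[i]=8>B[j]=4 take 4 → j++
[i=1,j=2] A[i]=8>B[j]=6 take 6 → j++
[i=1,j=3] A[i]=8<=B[j]=9 take 8 → i++
[i=2,j=3] A[i]=10>B[j]=9 take 9 → j++
[i=2,j=4] A[i]=10<=B[j]=11 take 10 → i++
[i=3,j=4] A[i]=11<=B[j]=11 take 11 → i++
[i=4,j=4] A[i]=21>B[j]=11 take 11 → j++
[i=4,j=5] A[i]=21>B[j]=19 take 19 → j++
[i=4,j=6] A[i]=21>B[j]=20 take 20 → j++
[i=4,j=7] A[i]=21<=B[j]=23 take 21 → i++
[i=5,j=7] A[i]=37>B[j]=23 take 23 → j++
[i=5,j=8] A[i]=37>B[j]=25 take 25 → j++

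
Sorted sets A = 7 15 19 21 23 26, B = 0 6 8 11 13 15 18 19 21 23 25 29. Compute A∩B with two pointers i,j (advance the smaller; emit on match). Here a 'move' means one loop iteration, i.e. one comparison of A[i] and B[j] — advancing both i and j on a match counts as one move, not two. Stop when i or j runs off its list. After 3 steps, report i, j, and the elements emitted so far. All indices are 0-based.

i=1, j=2, emitted=[]

[i=0,j=0] 7>0 → j++
[i=0,j=1] 7>6 → j++
[i=0,j=2] 7<8 → i++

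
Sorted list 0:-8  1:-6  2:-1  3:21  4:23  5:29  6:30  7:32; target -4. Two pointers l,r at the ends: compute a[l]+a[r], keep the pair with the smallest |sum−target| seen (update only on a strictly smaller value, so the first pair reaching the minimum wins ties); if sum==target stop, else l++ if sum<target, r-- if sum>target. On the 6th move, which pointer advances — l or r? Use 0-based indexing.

l

[0,7] -8+32=24 d=28 * → r--
[0,6] -8+30=22 d=26 * → r--
[0,5] -8+29=21 d=25 * → r--
[0,4] -8+23=15 d=19 * → r--
[0,3] -8+21=13 d=17 * → r--
[0,2] -8+-1=-9 d=5 * → l++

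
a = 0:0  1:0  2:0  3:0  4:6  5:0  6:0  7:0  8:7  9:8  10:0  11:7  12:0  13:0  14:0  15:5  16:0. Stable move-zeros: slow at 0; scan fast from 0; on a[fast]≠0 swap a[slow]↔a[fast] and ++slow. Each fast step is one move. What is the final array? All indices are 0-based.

[6, 7, 8, 7, 5, 0, 0, 0, 0, 0, 0, 0, 0, 0, 0, 0, 0]

slow=0 fast=0: a[fast]=0, fast++
slow=0 fast=1: a[fast]=0, fast++
slow=0 fast=2: a[fast]=0, fast++
slow=0 fast=3: a[fast]=0, fast++
slow=0 fast=4: a[fast]=6≠0 swap→a[0]=6, slow++,fast++
slow=1 fast=5: a[fast]=0, fast++
slow=1 fast=6: a[fast]=0, fast++
slow=1 fast=7: a[fast]=0, fast++
slow=1 fast=8: a[fast]=7≠0 swap→a[1]=7, slow++,fast++
slow=2 fast=9: a[fast]=8≠0 swap→a[2]=8, slow++,fast++
slow=3 fast=10: a[fast]=0, fast++
slow=3 fast=11: a[fast]=7≠0 swap→a[3]=7, slow++,fast++
slow=4 fast=12: a[fast]=0, fast++
slow=4 fast=13: a[fast]=0, fast++
slow=4 fast=14: a[fast]=0, fast++
slow=4 fast=15: a[fast]=5≠0 swap→a[4]=5, slow++,fast++
slow=5 fast=16: a[fast]=0, fast++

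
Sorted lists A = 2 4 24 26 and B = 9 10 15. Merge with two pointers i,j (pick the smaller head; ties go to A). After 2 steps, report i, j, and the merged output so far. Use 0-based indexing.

i=2, j=0, merged so far=[2, 4]

i=0 j=0: A[i]=2<=B[j]=9 take 2, i++
i=1 j=0: A[i]=4<=B[j]=9 take 4, i++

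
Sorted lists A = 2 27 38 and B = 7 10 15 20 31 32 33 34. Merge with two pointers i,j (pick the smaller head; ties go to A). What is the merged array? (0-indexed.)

[i=0,j=0] A[i]=2<=B[j]=7 take 2 → i++
[i=1,j=0] A[i]=27>B[j]=7 take 7 → j++
[i=1,j=1] A[i]=27>B[j]=10 take 10 → j++
[i=1,j=2] A[i]=27>B[j]=15 take 15 → j++
[i=1,j=3] A[i]=27>B[j]=20 take 20 → j++
[i=1,j=4] A[i]=27<=B[j]=31 take 27 → i++
[i=2,j=4] A[i]=38>B[j]=31 take 31 → j++
[i=2,j=5] A[i]=38>B[j]=32 take 32 → j++
[i=2,j=6] A[i]=38>B[j]=33 take 33 → j++
[i=2,j=7] A[i]=38>B[j]=34 take 34 → j++
[i=2,j=8] B done, take A[i]=38 → i++

[2, 7, 10, 15, 20, 27, 31, 32, 33, 34, 38]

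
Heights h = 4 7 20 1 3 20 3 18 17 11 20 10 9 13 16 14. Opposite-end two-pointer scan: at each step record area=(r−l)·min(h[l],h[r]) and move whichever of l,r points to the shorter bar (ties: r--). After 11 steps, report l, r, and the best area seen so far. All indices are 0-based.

l=2, r=6, best area=192

[0,15] min(4,14)*15=60 best=60 * → l++
[1,15] min(7,14)*14=98 best=98 * → l++
[2,15] min(20,14)*13=182 best=182 * → r--
[2,14] min(20,16)*12=192 best=192 * → r--
[2,13] min(20,13)*11=143 best=192 → r--
[2,12] min(20,9)*10=90 best=192 → r--
[2,11] min(20,10)*9=90 best=192 → r--
[2,10] min(20,20)*8=160 best=192 → r--
[2,9] min(20,11)*7=77 best=192 → r--
[2,8] min(20,17)*6=102 best=192 → r--
[2,7] min(20,18)*5=90 best=192 → r--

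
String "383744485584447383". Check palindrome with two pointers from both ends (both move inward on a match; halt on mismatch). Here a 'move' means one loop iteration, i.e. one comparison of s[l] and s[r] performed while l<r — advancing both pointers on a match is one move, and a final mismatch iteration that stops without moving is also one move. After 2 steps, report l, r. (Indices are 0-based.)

l=2, r=15

[0,17] '3'=='3' → l++,r--
[1,16] '8'=='8' → l++,r--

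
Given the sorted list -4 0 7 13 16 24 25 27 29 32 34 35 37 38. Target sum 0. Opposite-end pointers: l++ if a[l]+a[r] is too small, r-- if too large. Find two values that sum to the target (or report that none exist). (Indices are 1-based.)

no pair

l=1 r=14: -4+38=34 >0, r--
l=1 r=13: -4+37=33 >0, r--
l=1 r=12: -4+35=31 >0, r--
l=1 r=11: -4+34=30 >0, r--
l=1 r=10: -4+32=28 >0, r--
l=1 r=9: -4+29=25 >0, r--
l=1 r=8: -4+27=23 >0, r--
l=1 r=7: -4+25=21 >0, r--
l=1 r=6: -4+24=20 >0, r--
l=1 r=5: -4+16=12 >0, r--
l=1 r=4: -4+13=9 >0, r--
l=1 r=3: -4+7=3 >0, r--
l=1 r=2: -4+0=-4 <0, l++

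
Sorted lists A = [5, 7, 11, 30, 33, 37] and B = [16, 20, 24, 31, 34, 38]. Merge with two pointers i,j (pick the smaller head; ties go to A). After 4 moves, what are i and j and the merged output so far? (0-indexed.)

[i=0,j=0] A[i]=5<=B[j]=16 take 5 → i++
[i=1,j=0] A[i]=7<=B[j]=16 take 7 → i++
[i=2,j=0] A[i]=11<=B[j]=16 take 11 → i++
[i=3,j=0] A[i]=30>B[j]=16 take 16 → j++

i=3, j=1, merged so far=[5, 7, 11, 16]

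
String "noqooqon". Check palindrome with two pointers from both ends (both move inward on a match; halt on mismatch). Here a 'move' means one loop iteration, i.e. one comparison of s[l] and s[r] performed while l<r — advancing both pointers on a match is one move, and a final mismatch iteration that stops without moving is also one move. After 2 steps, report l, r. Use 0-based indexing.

l=0 r=7: 'n'=='n', l++,r--
l=1 r=6: 'o'=='o', l++,r--

l=2, r=5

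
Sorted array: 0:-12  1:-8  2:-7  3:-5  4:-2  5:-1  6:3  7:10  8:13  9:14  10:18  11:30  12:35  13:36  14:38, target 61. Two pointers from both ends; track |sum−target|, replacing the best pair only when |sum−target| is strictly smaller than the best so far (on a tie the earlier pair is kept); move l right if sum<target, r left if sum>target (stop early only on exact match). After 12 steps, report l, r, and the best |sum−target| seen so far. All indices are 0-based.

[0,14] -12+38=26 d=35 * → l++
[1,14] -8+38=30 d=31 * → l++
[2,14] -7+38=31 d=30 * → l++
[3,14] -5+38=33 d=28 * → l++
[4,14] -2+38=36 d=25 * → l++
[5,14] -1+38=37 d=24 * → l++
[6,14] 3+38=41 d=20 * → l++
[7,14] 10+38=48 d=13 * → l++
[8,14] 13+38=51 d=10 * → l++
[9,14] 14+38=52 d=9 * → l++
[10,14] 18+38=56 d=5 * → l++
[11,14] 30+38=68 d=7 → r--

l=11, r=13, best |Δ|=5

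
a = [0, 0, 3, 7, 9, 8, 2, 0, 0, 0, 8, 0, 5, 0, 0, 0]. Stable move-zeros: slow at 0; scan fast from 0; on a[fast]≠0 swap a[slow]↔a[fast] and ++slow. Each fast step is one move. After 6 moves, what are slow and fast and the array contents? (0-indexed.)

slow=0 fast=0: a[fast]=0, fast++
slow=0 fast=1: a[fast]=0, fast++
slow=0 fast=2: a[fast]=3≠0 swap→a[0]=3, slow++,fast++
slow=1 fast=3: a[fast]=7≠0 swap→a[1]=7, slow++,fast++
slow=2 fast=4: a[fast]=9≠0 swap→a[2]=9, slow++,fast++
slow=3 fast=5: a[fast]=8≠0 swap→a[3]=8, slow++,fast++

slow=4, fast=6, a=[3, 7, 9, 8, 0, 0, 2, 0, 0, 0, 8, 0, 5, 0, 0, 0]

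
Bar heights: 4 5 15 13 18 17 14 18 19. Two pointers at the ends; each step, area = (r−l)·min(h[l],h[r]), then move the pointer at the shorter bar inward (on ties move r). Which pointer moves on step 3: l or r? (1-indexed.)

l=1 r=9: min(4,19)*8=32 best=32 *, l++
l=2 r=9: min(5,19)*7=35 best=35 *, l++
l=3 r=9: min(15,19)*6=90 best=90 *, l++

l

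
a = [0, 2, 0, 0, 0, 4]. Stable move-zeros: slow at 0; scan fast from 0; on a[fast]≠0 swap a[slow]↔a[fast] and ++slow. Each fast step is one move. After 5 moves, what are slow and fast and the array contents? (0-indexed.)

(s=0,f=0) a[fast]=0 → fast++
(s=0,f=1) a[fast]=2≠0 swap→a[0]=2 → slow++,fast++
(s=1,f=2) a[fast]=0 → fast++
(s=1,f=3) a[fast]=0 → fast++
(s=1,f=4) a[fast]=0 → fast++

slow=1, fast=5, a=[2, 0, 0, 0, 0, 4]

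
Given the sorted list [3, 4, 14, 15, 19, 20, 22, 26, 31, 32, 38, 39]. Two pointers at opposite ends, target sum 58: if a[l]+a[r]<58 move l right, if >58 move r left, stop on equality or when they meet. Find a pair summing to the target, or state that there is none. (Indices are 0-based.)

[0,11] 3+39=42 <58 → l++
[1,11] 4+39=43 <58 → l++
[2,11] 14+39=53 <58 → l++
[3,11] 15+39=54 <58 → l++
[4,11] 19+39=58 → found

(19, 39)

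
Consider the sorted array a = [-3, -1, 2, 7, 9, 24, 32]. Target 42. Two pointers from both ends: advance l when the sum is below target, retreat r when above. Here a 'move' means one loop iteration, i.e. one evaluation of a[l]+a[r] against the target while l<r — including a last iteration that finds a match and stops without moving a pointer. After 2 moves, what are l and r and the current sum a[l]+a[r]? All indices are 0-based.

l=2, r=6, sum=34

[0,6] -3+32=29 <42 → l++
[1,6] -1+32=31 <42 → l++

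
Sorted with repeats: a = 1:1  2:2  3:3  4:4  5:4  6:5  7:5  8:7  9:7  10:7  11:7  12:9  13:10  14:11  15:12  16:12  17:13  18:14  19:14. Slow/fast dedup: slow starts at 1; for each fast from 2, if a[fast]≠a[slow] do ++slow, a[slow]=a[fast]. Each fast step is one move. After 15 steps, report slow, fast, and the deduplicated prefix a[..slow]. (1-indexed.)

slow=10, fast=17, prefix=[1, 2, 3, 4, 5, 7, 9, 10, 11, 12]

slow=1 fast=2: a[fast]=2≠a[slow]=1 write a[2]=2, slow++,fast++
slow=2 fast=3: a[fast]=3≠a[slow]=2 write a[3]=3, slow++,fast++
slow=3 fast=4: a[fast]=4≠a[slow]=3 write a[4]=4, slow++,fast++
slow=4 fast=5: a[fast]=4=a[slow] dup, fast++
slow=4 fast=6: a[fast]=5≠a[slow]=4 write a[5]=5, slow++,fast++
slow=5 fast=7: a[fast]=5=a[slow] dup, fast++
slow=5 fast=8: a[fast]=7≠a[slow]=5 write a[6]=7, slow++,fast++
slow=6 fast=9: a[fast]=7=a[slow] dup, fast++
slow=6 fast=10: a[fast]=7=a[slow] dup, fast++
slow=6 fast=11: a[fast]=7=a[slow] dup, fast++
slow=6 fast=12: a[fast]=9≠a[slow]=7 write a[7]=9, slow++,fast++
slow=7 fast=13: a[fast]=10≠a[slow]=9 write a[8]=10, slow++,fast++
slow=8 fast=14: a[fast]=11≠a[slow]=10 write a[9]=11, slow++,fast++
slow=9 fast=15: a[fast]=12≠a[slow]=11 write a[10]=12, slow++,fast++
slow=10 fast=16: a[fast]=12=a[slow] dup, fast++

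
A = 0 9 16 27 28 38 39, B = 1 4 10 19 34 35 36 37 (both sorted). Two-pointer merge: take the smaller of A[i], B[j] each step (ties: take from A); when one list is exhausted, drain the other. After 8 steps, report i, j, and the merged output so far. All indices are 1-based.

i=1 j=1: A[i]=0<=B[j]=1 take 0, i++
i=2 j=1: A[i]=9>B[j]=1 take 1, j++
i=2 j=2: A[i]=9>B[j]=4 take 4, j++
i=2 j=3: A[i]=9<=B[j]=10 take 9, i++
i=3 j=3: A[i]=16>B[j]=10 take 10, j++
i=3 j=4: A[i]=16<=B[j]=19 take 16, i++
i=4 j=4: A[i]=27>B[j]=19 take 19, j++
i=4 j=5: A[i]=27<=B[j]=34 take 27, i++

i=5, j=5, merged so far=[0, 1, 4, 9, 10, 16, 19, 27]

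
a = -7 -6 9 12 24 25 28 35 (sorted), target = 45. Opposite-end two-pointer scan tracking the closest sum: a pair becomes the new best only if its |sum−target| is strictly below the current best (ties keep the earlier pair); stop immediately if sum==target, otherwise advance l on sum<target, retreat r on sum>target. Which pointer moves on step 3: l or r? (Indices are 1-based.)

l=1 r=8: -7+35=28 d=17 *, l++
l=2 r=8: -6+35=29 d=16 *, l++
l=3 r=8: 9+35=44 d=1 *, l++

l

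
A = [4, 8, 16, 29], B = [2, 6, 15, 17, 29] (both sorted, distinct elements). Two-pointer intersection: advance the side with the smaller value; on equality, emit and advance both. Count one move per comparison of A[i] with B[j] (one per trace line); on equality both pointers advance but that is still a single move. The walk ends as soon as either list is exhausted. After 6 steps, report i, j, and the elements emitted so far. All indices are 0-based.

i=3, j=3, emitted=[]

[i=0,j=0] 4>2 → j++
[i=0,j=1] 4<6 → i++
[i=1,j=1] 8>6 → j++
[i=1,j=2] 8<15 → i++
[i=2,j=2] 16>15 → j++
[i=2,j=3] 16<17 → i++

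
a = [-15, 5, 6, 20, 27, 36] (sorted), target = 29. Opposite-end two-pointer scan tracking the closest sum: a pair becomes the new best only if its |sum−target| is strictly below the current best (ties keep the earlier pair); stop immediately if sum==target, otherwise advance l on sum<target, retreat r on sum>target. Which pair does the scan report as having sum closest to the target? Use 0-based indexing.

pair (5, 27) with sum 32 (|Δ|=3)

l=0 r=5: -15+36=21 d=8 *, l++
l=1 r=5: 5+36=41 d=12, r--
l=1 r=4: 5+27=32 d=3 *, r--
l=1 r=3: 5+20=25 d=4, l++
l=2 r=3: 6+20=26 d=3, l++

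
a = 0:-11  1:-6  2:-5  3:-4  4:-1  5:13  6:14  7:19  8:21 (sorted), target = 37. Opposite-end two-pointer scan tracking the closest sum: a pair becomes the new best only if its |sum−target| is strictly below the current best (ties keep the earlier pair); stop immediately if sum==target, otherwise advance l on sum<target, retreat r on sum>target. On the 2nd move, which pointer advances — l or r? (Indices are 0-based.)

l

l=0 r=8: -11+21=10 d=27 *, l++
l=1 r=8: -6+21=15 d=22 *, l++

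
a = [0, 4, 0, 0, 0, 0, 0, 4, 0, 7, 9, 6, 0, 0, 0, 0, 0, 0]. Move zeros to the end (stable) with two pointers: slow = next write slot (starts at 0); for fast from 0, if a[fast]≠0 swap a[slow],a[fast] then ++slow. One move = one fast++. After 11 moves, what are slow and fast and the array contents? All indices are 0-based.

slow=0 fast=0: a[fast]=0, fast++
slow=0 fast=1: a[fast]=4≠0 swap→a[0]=4, slow++,fast++
slow=1 fast=2: a[fast]=0, fast++
slow=1 fast=3: a[fast]=0, fast++
slow=1 fast=4: a[fast]=0, fast++
slow=1 fast=5: a[fast]=0, fast++
slow=1 fast=6: a[fast]=0, fast++
slow=1 fast=7: a[fast]=4≠0 swap→a[1]=4, slow++,fast++
slow=2 fast=8: a[fast]=0, fast++
slow=2 fast=9: a[fast]=7≠0 swap→a[2]=7, slow++,fast++
slow=3 fast=10: a[fast]=9≠0 swap→a[3]=9, slow++,fast++

slow=4, fast=11, a=[4, 4, 7, 9, 0, 0, 0, 0, 0, 0, 0, 6, 0, 0, 0, 0, 0, 0]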